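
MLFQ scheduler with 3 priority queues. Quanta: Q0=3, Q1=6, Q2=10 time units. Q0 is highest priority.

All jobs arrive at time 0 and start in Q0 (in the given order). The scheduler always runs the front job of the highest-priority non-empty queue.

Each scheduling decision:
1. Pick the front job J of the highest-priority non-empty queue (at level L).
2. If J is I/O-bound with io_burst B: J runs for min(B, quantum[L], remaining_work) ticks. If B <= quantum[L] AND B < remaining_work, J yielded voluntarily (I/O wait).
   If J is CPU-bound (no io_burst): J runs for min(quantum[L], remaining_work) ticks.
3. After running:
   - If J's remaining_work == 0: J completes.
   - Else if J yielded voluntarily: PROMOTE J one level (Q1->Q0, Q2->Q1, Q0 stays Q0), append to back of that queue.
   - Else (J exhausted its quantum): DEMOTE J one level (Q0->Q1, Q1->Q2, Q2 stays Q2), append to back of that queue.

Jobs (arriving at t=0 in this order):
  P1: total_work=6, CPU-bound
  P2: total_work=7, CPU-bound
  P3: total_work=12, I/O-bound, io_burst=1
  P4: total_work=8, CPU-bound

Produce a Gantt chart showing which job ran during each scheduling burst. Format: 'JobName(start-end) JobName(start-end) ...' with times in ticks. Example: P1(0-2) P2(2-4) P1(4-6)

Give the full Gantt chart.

Answer: P1(0-3) P2(3-6) P3(6-7) P4(7-10) P3(10-11) P3(11-12) P3(12-13) P3(13-14) P3(14-15) P3(15-16) P3(16-17) P3(17-18) P3(18-19) P3(19-20) P3(20-21) P1(21-24) P2(24-28) P4(28-33)

Derivation:
t=0-3: P1@Q0 runs 3, rem=3, quantum used, demote→Q1. Q0=[P2,P3,P4] Q1=[P1] Q2=[]
t=3-6: P2@Q0 runs 3, rem=4, quantum used, demote→Q1. Q0=[P3,P4] Q1=[P1,P2] Q2=[]
t=6-7: P3@Q0 runs 1, rem=11, I/O yield, promote→Q0. Q0=[P4,P3] Q1=[P1,P2] Q2=[]
t=7-10: P4@Q0 runs 3, rem=5, quantum used, demote→Q1. Q0=[P3] Q1=[P1,P2,P4] Q2=[]
t=10-11: P3@Q0 runs 1, rem=10, I/O yield, promote→Q0. Q0=[P3] Q1=[P1,P2,P4] Q2=[]
t=11-12: P3@Q0 runs 1, rem=9, I/O yield, promote→Q0. Q0=[P3] Q1=[P1,P2,P4] Q2=[]
t=12-13: P3@Q0 runs 1, rem=8, I/O yield, promote→Q0. Q0=[P3] Q1=[P1,P2,P4] Q2=[]
t=13-14: P3@Q0 runs 1, rem=7, I/O yield, promote→Q0. Q0=[P3] Q1=[P1,P2,P4] Q2=[]
t=14-15: P3@Q0 runs 1, rem=6, I/O yield, promote→Q0. Q0=[P3] Q1=[P1,P2,P4] Q2=[]
t=15-16: P3@Q0 runs 1, rem=5, I/O yield, promote→Q0. Q0=[P3] Q1=[P1,P2,P4] Q2=[]
t=16-17: P3@Q0 runs 1, rem=4, I/O yield, promote→Q0. Q0=[P3] Q1=[P1,P2,P4] Q2=[]
t=17-18: P3@Q0 runs 1, rem=3, I/O yield, promote→Q0. Q0=[P3] Q1=[P1,P2,P4] Q2=[]
t=18-19: P3@Q0 runs 1, rem=2, I/O yield, promote→Q0. Q0=[P3] Q1=[P1,P2,P4] Q2=[]
t=19-20: P3@Q0 runs 1, rem=1, I/O yield, promote→Q0. Q0=[P3] Q1=[P1,P2,P4] Q2=[]
t=20-21: P3@Q0 runs 1, rem=0, completes. Q0=[] Q1=[P1,P2,P4] Q2=[]
t=21-24: P1@Q1 runs 3, rem=0, completes. Q0=[] Q1=[P2,P4] Q2=[]
t=24-28: P2@Q1 runs 4, rem=0, completes. Q0=[] Q1=[P4] Q2=[]
t=28-33: P4@Q1 runs 5, rem=0, completes. Q0=[] Q1=[] Q2=[]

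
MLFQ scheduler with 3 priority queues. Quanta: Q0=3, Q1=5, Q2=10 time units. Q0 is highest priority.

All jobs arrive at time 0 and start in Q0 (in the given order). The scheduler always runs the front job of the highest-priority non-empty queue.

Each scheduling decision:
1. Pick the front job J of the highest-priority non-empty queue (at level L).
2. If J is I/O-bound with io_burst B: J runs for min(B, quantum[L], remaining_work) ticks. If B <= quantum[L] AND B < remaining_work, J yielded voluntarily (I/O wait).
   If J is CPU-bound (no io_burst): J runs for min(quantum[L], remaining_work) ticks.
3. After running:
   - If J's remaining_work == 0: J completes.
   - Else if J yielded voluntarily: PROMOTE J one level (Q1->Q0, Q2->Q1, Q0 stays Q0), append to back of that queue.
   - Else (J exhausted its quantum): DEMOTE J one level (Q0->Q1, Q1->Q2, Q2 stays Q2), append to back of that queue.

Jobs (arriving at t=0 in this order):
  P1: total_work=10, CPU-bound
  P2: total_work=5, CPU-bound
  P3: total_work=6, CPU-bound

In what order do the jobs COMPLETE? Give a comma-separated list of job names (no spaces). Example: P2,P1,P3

Answer: P2,P3,P1

Derivation:
t=0-3: P1@Q0 runs 3, rem=7, quantum used, demote→Q1. Q0=[P2,P3] Q1=[P1] Q2=[]
t=3-6: P2@Q0 runs 3, rem=2, quantum used, demote→Q1. Q0=[P3] Q1=[P1,P2] Q2=[]
t=6-9: P3@Q0 runs 3, rem=3, quantum used, demote→Q1. Q0=[] Q1=[P1,P2,P3] Q2=[]
t=9-14: P1@Q1 runs 5, rem=2, quantum used, demote→Q2. Q0=[] Q1=[P2,P3] Q2=[P1]
t=14-16: P2@Q1 runs 2, rem=0, completes. Q0=[] Q1=[P3] Q2=[P1]
t=16-19: P3@Q1 runs 3, rem=0, completes. Q0=[] Q1=[] Q2=[P1]
t=19-21: P1@Q2 runs 2, rem=0, completes. Q0=[] Q1=[] Q2=[]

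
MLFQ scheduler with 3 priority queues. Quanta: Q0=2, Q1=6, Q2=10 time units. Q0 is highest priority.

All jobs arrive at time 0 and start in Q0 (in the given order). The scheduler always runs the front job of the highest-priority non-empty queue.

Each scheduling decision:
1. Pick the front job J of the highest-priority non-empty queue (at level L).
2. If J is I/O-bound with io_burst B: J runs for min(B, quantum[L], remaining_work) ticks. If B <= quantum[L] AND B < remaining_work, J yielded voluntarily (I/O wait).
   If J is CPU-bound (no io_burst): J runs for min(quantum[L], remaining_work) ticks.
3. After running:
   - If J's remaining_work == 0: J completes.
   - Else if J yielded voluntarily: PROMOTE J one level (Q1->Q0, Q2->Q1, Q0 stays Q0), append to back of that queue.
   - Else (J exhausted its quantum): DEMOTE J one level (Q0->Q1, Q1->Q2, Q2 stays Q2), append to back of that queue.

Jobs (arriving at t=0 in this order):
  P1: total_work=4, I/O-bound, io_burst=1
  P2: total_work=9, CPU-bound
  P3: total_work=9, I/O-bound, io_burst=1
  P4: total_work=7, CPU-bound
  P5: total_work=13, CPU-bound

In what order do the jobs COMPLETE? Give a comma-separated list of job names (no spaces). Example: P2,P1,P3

t=0-1: P1@Q0 runs 1, rem=3, I/O yield, promote→Q0. Q0=[P2,P3,P4,P5,P1] Q1=[] Q2=[]
t=1-3: P2@Q0 runs 2, rem=7, quantum used, demote→Q1. Q0=[P3,P4,P5,P1] Q1=[P2] Q2=[]
t=3-4: P3@Q0 runs 1, rem=8, I/O yield, promote→Q0. Q0=[P4,P5,P1,P3] Q1=[P2] Q2=[]
t=4-6: P4@Q0 runs 2, rem=5, quantum used, demote→Q1. Q0=[P5,P1,P3] Q1=[P2,P4] Q2=[]
t=6-8: P5@Q0 runs 2, rem=11, quantum used, demote→Q1. Q0=[P1,P3] Q1=[P2,P4,P5] Q2=[]
t=8-9: P1@Q0 runs 1, rem=2, I/O yield, promote→Q0. Q0=[P3,P1] Q1=[P2,P4,P5] Q2=[]
t=9-10: P3@Q0 runs 1, rem=7, I/O yield, promote→Q0. Q0=[P1,P3] Q1=[P2,P4,P5] Q2=[]
t=10-11: P1@Q0 runs 1, rem=1, I/O yield, promote→Q0. Q0=[P3,P1] Q1=[P2,P4,P5] Q2=[]
t=11-12: P3@Q0 runs 1, rem=6, I/O yield, promote→Q0. Q0=[P1,P3] Q1=[P2,P4,P5] Q2=[]
t=12-13: P1@Q0 runs 1, rem=0, completes. Q0=[P3] Q1=[P2,P4,P5] Q2=[]
t=13-14: P3@Q0 runs 1, rem=5, I/O yield, promote→Q0. Q0=[P3] Q1=[P2,P4,P5] Q2=[]
t=14-15: P3@Q0 runs 1, rem=4, I/O yield, promote→Q0. Q0=[P3] Q1=[P2,P4,P5] Q2=[]
t=15-16: P3@Q0 runs 1, rem=3, I/O yield, promote→Q0. Q0=[P3] Q1=[P2,P4,P5] Q2=[]
t=16-17: P3@Q0 runs 1, rem=2, I/O yield, promote→Q0. Q0=[P3] Q1=[P2,P4,P5] Q2=[]
t=17-18: P3@Q0 runs 1, rem=1, I/O yield, promote→Q0. Q0=[P3] Q1=[P2,P4,P5] Q2=[]
t=18-19: P3@Q0 runs 1, rem=0, completes. Q0=[] Q1=[P2,P4,P5] Q2=[]
t=19-25: P2@Q1 runs 6, rem=1, quantum used, demote→Q2. Q0=[] Q1=[P4,P5] Q2=[P2]
t=25-30: P4@Q1 runs 5, rem=0, completes. Q0=[] Q1=[P5] Q2=[P2]
t=30-36: P5@Q1 runs 6, rem=5, quantum used, demote→Q2. Q0=[] Q1=[] Q2=[P2,P5]
t=36-37: P2@Q2 runs 1, rem=0, completes. Q0=[] Q1=[] Q2=[P5]
t=37-42: P5@Q2 runs 5, rem=0, completes. Q0=[] Q1=[] Q2=[]

Answer: P1,P3,P4,P2,P5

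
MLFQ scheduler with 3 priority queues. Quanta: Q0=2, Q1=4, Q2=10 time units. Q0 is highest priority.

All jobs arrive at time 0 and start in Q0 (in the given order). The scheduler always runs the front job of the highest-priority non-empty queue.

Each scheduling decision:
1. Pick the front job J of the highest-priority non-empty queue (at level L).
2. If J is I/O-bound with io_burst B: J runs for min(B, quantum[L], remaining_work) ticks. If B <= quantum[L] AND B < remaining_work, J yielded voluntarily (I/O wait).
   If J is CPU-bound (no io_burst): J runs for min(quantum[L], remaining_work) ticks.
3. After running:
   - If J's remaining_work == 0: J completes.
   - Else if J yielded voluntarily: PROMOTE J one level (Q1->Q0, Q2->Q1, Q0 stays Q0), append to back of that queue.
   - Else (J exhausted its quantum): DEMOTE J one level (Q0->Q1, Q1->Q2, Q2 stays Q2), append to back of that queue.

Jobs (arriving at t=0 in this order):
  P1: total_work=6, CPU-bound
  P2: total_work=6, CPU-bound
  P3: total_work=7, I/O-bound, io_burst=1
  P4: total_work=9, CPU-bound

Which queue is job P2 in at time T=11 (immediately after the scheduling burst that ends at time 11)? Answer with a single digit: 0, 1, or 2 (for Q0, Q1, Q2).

t=0-2: P1@Q0 runs 2, rem=4, quantum used, demote→Q1. Q0=[P2,P3,P4] Q1=[P1] Q2=[]
t=2-4: P2@Q0 runs 2, rem=4, quantum used, demote→Q1. Q0=[P3,P4] Q1=[P1,P2] Q2=[]
t=4-5: P3@Q0 runs 1, rem=6, I/O yield, promote→Q0. Q0=[P4,P3] Q1=[P1,P2] Q2=[]
t=5-7: P4@Q0 runs 2, rem=7, quantum used, demote→Q1. Q0=[P3] Q1=[P1,P2,P4] Q2=[]
t=7-8: P3@Q0 runs 1, rem=5, I/O yield, promote→Q0. Q0=[P3] Q1=[P1,P2,P4] Q2=[]
t=8-9: P3@Q0 runs 1, rem=4, I/O yield, promote→Q0. Q0=[P3] Q1=[P1,P2,P4] Q2=[]
t=9-10: P3@Q0 runs 1, rem=3, I/O yield, promote→Q0. Q0=[P3] Q1=[P1,P2,P4] Q2=[]
t=10-11: P3@Q0 runs 1, rem=2, I/O yield, promote→Q0. Q0=[P3] Q1=[P1,P2,P4] Q2=[]
t=11-12: P3@Q0 runs 1, rem=1, I/O yield, promote→Q0. Q0=[P3] Q1=[P1,P2,P4] Q2=[]
t=12-13: P3@Q0 runs 1, rem=0, completes. Q0=[] Q1=[P1,P2,P4] Q2=[]
t=13-17: P1@Q1 runs 4, rem=0, completes. Q0=[] Q1=[P2,P4] Q2=[]
t=17-21: P2@Q1 runs 4, rem=0, completes. Q0=[] Q1=[P4] Q2=[]
t=21-25: P4@Q1 runs 4, rem=3, quantum used, demote→Q2. Q0=[] Q1=[] Q2=[P4]
t=25-28: P4@Q2 runs 3, rem=0, completes. Q0=[] Q1=[] Q2=[]

Answer: 1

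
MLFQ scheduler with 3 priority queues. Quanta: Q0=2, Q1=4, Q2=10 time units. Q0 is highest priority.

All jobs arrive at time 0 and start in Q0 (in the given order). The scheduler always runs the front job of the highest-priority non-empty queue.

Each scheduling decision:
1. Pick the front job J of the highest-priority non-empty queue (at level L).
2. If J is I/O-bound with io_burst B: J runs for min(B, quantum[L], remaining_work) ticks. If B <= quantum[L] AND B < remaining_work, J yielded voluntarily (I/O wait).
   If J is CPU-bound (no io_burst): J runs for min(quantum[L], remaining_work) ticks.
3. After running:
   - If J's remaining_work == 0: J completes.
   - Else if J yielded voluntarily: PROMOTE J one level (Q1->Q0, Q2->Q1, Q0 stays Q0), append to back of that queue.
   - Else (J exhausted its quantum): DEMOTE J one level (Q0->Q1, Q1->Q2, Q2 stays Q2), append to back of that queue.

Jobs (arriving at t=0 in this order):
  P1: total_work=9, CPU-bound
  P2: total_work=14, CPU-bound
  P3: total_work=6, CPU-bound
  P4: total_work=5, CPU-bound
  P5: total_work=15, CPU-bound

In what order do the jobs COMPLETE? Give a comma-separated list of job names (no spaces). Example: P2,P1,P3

t=0-2: P1@Q0 runs 2, rem=7, quantum used, demote→Q1. Q0=[P2,P3,P4,P5] Q1=[P1] Q2=[]
t=2-4: P2@Q0 runs 2, rem=12, quantum used, demote→Q1. Q0=[P3,P4,P5] Q1=[P1,P2] Q2=[]
t=4-6: P3@Q0 runs 2, rem=4, quantum used, demote→Q1. Q0=[P4,P5] Q1=[P1,P2,P3] Q2=[]
t=6-8: P4@Q0 runs 2, rem=3, quantum used, demote→Q1. Q0=[P5] Q1=[P1,P2,P3,P4] Q2=[]
t=8-10: P5@Q0 runs 2, rem=13, quantum used, demote→Q1. Q0=[] Q1=[P1,P2,P3,P4,P5] Q2=[]
t=10-14: P1@Q1 runs 4, rem=3, quantum used, demote→Q2. Q0=[] Q1=[P2,P3,P4,P5] Q2=[P1]
t=14-18: P2@Q1 runs 4, rem=8, quantum used, demote→Q2. Q0=[] Q1=[P3,P4,P5] Q2=[P1,P2]
t=18-22: P3@Q1 runs 4, rem=0, completes. Q0=[] Q1=[P4,P5] Q2=[P1,P2]
t=22-25: P4@Q1 runs 3, rem=0, completes. Q0=[] Q1=[P5] Q2=[P1,P2]
t=25-29: P5@Q1 runs 4, rem=9, quantum used, demote→Q2. Q0=[] Q1=[] Q2=[P1,P2,P5]
t=29-32: P1@Q2 runs 3, rem=0, completes. Q0=[] Q1=[] Q2=[P2,P5]
t=32-40: P2@Q2 runs 8, rem=0, completes. Q0=[] Q1=[] Q2=[P5]
t=40-49: P5@Q2 runs 9, rem=0, completes. Q0=[] Q1=[] Q2=[]

Answer: P3,P4,P1,P2,P5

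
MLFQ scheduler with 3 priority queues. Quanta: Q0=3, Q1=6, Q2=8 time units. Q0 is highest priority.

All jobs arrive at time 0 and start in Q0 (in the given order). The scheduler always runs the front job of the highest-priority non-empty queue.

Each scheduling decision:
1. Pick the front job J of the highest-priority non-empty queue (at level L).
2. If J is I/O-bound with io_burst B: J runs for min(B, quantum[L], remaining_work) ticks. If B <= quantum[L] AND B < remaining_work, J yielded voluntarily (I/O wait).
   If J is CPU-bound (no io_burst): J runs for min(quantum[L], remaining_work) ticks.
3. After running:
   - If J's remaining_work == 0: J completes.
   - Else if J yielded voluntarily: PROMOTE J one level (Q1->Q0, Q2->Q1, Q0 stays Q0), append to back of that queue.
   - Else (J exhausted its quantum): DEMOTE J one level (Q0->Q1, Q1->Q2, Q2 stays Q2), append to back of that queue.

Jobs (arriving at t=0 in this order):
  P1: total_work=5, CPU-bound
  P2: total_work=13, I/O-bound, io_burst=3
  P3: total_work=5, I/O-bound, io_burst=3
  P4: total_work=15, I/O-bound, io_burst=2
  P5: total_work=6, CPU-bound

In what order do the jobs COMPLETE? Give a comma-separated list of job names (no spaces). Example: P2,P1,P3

t=0-3: P1@Q0 runs 3, rem=2, quantum used, demote→Q1. Q0=[P2,P3,P4,P5] Q1=[P1] Q2=[]
t=3-6: P2@Q0 runs 3, rem=10, I/O yield, promote→Q0. Q0=[P3,P4,P5,P2] Q1=[P1] Q2=[]
t=6-9: P3@Q0 runs 3, rem=2, I/O yield, promote→Q0. Q0=[P4,P5,P2,P3] Q1=[P1] Q2=[]
t=9-11: P4@Q0 runs 2, rem=13, I/O yield, promote→Q0. Q0=[P5,P2,P3,P4] Q1=[P1] Q2=[]
t=11-14: P5@Q0 runs 3, rem=3, quantum used, demote→Q1. Q0=[P2,P3,P4] Q1=[P1,P5] Q2=[]
t=14-17: P2@Q0 runs 3, rem=7, I/O yield, promote→Q0. Q0=[P3,P4,P2] Q1=[P1,P5] Q2=[]
t=17-19: P3@Q0 runs 2, rem=0, completes. Q0=[P4,P2] Q1=[P1,P5] Q2=[]
t=19-21: P4@Q0 runs 2, rem=11, I/O yield, promote→Q0. Q0=[P2,P4] Q1=[P1,P5] Q2=[]
t=21-24: P2@Q0 runs 3, rem=4, I/O yield, promote→Q0. Q0=[P4,P2] Q1=[P1,P5] Q2=[]
t=24-26: P4@Q0 runs 2, rem=9, I/O yield, promote→Q0. Q0=[P2,P4] Q1=[P1,P5] Q2=[]
t=26-29: P2@Q0 runs 3, rem=1, I/O yield, promote→Q0. Q0=[P4,P2] Q1=[P1,P5] Q2=[]
t=29-31: P4@Q0 runs 2, rem=7, I/O yield, promote→Q0. Q0=[P2,P4] Q1=[P1,P5] Q2=[]
t=31-32: P2@Q0 runs 1, rem=0, completes. Q0=[P4] Q1=[P1,P5] Q2=[]
t=32-34: P4@Q0 runs 2, rem=5, I/O yield, promote→Q0. Q0=[P4] Q1=[P1,P5] Q2=[]
t=34-36: P4@Q0 runs 2, rem=3, I/O yield, promote→Q0. Q0=[P4] Q1=[P1,P5] Q2=[]
t=36-38: P4@Q0 runs 2, rem=1, I/O yield, promote→Q0. Q0=[P4] Q1=[P1,P5] Q2=[]
t=38-39: P4@Q0 runs 1, rem=0, completes. Q0=[] Q1=[P1,P5] Q2=[]
t=39-41: P1@Q1 runs 2, rem=0, completes. Q0=[] Q1=[P5] Q2=[]
t=41-44: P5@Q1 runs 3, rem=0, completes. Q0=[] Q1=[] Q2=[]

Answer: P3,P2,P4,P1,P5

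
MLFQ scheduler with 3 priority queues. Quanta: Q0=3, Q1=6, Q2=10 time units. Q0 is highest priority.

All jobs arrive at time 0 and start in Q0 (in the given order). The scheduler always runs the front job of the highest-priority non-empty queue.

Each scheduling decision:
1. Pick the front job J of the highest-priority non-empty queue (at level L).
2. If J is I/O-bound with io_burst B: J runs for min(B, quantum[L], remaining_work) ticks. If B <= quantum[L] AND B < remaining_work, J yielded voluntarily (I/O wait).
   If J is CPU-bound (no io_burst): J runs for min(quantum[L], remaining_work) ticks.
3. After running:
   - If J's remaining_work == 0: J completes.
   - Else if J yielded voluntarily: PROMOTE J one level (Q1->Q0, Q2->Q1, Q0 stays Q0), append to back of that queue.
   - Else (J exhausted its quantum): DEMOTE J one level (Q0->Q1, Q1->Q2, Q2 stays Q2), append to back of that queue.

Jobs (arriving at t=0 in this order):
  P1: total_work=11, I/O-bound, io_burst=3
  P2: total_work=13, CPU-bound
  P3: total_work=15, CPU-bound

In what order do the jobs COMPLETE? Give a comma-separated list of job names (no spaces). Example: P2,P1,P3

Answer: P1,P2,P3

Derivation:
t=0-3: P1@Q0 runs 3, rem=8, I/O yield, promote→Q0. Q0=[P2,P3,P1] Q1=[] Q2=[]
t=3-6: P2@Q0 runs 3, rem=10, quantum used, demote→Q1. Q0=[P3,P1] Q1=[P2] Q2=[]
t=6-9: P3@Q0 runs 3, rem=12, quantum used, demote→Q1. Q0=[P1] Q1=[P2,P3] Q2=[]
t=9-12: P1@Q0 runs 3, rem=5, I/O yield, promote→Q0. Q0=[P1] Q1=[P2,P3] Q2=[]
t=12-15: P1@Q0 runs 3, rem=2, I/O yield, promote→Q0. Q0=[P1] Q1=[P2,P3] Q2=[]
t=15-17: P1@Q0 runs 2, rem=0, completes. Q0=[] Q1=[P2,P3] Q2=[]
t=17-23: P2@Q1 runs 6, rem=4, quantum used, demote→Q2. Q0=[] Q1=[P3] Q2=[P2]
t=23-29: P3@Q1 runs 6, rem=6, quantum used, demote→Q2. Q0=[] Q1=[] Q2=[P2,P3]
t=29-33: P2@Q2 runs 4, rem=0, completes. Q0=[] Q1=[] Q2=[P3]
t=33-39: P3@Q2 runs 6, rem=0, completes. Q0=[] Q1=[] Q2=[]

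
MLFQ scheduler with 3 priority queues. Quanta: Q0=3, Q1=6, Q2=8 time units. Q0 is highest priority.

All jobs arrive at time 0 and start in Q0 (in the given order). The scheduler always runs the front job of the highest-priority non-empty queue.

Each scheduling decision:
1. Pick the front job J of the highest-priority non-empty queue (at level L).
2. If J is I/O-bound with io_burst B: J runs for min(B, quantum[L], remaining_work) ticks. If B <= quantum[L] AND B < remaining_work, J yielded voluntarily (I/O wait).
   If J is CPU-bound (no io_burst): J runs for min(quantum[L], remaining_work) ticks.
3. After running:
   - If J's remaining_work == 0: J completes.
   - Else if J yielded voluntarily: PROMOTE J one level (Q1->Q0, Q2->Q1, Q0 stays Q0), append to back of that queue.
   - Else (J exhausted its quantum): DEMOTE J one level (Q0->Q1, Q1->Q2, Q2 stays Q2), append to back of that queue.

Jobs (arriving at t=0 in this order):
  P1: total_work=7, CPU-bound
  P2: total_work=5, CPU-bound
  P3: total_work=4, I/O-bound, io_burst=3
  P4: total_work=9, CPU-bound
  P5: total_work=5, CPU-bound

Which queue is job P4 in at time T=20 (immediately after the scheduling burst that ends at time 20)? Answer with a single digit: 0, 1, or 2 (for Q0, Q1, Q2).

Answer: 1

Derivation:
t=0-3: P1@Q0 runs 3, rem=4, quantum used, demote→Q1. Q0=[P2,P3,P4,P5] Q1=[P1] Q2=[]
t=3-6: P2@Q0 runs 3, rem=2, quantum used, demote→Q1. Q0=[P3,P4,P5] Q1=[P1,P2] Q2=[]
t=6-9: P3@Q0 runs 3, rem=1, I/O yield, promote→Q0. Q0=[P4,P5,P3] Q1=[P1,P2] Q2=[]
t=9-12: P4@Q0 runs 3, rem=6, quantum used, demote→Q1. Q0=[P5,P3] Q1=[P1,P2,P4] Q2=[]
t=12-15: P5@Q0 runs 3, rem=2, quantum used, demote→Q1. Q0=[P3] Q1=[P1,P2,P4,P5] Q2=[]
t=15-16: P3@Q0 runs 1, rem=0, completes. Q0=[] Q1=[P1,P2,P4,P5] Q2=[]
t=16-20: P1@Q1 runs 4, rem=0, completes. Q0=[] Q1=[P2,P4,P5] Q2=[]
t=20-22: P2@Q1 runs 2, rem=0, completes. Q0=[] Q1=[P4,P5] Q2=[]
t=22-28: P4@Q1 runs 6, rem=0, completes. Q0=[] Q1=[P5] Q2=[]
t=28-30: P5@Q1 runs 2, rem=0, completes. Q0=[] Q1=[] Q2=[]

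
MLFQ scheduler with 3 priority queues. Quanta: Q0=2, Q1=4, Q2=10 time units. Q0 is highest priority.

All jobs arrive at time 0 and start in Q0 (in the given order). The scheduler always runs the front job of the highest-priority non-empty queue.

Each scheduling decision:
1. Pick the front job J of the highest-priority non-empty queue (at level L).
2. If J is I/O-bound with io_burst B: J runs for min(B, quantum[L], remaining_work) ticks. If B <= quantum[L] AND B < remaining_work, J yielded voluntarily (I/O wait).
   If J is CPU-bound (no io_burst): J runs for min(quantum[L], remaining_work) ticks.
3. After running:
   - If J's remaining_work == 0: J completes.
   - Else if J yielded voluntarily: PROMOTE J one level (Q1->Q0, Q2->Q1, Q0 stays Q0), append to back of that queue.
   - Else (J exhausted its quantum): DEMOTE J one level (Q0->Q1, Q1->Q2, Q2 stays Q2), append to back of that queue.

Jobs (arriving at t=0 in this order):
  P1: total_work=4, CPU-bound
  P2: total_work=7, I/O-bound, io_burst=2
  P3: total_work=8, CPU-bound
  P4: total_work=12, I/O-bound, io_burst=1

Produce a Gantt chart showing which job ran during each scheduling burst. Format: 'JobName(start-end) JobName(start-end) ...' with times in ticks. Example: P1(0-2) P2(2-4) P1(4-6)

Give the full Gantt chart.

t=0-2: P1@Q0 runs 2, rem=2, quantum used, demote→Q1. Q0=[P2,P3,P4] Q1=[P1] Q2=[]
t=2-4: P2@Q0 runs 2, rem=5, I/O yield, promote→Q0. Q0=[P3,P4,P2] Q1=[P1] Q2=[]
t=4-6: P3@Q0 runs 2, rem=6, quantum used, demote→Q1. Q0=[P4,P2] Q1=[P1,P3] Q2=[]
t=6-7: P4@Q0 runs 1, rem=11, I/O yield, promote→Q0. Q0=[P2,P4] Q1=[P1,P3] Q2=[]
t=7-9: P2@Q0 runs 2, rem=3, I/O yield, promote→Q0. Q0=[P4,P2] Q1=[P1,P3] Q2=[]
t=9-10: P4@Q0 runs 1, rem=10, I/O yield, promote→Q0. Q0=[P2,P4] Q1=[P1,P3] Q2=[]
t=10-12: P2@Q0 runs 2, rem=1, I/O yield, promote→Q0. Q0=[P4,P2] Q1=[P1,P3] Q2=[]
t=12-13: P4@Q0 runs 1, rem=9, I/O yield, promote→Q0. Q0=[P2,P4] Q1=[P1,P3] Q2=[]
t=13-14: P2@Q0 runs 1, rem=0, completes. Q0=[P4] Q1=[P1,P3] Q2=[]
t=14-15: P4@Q0 runs 1, rem=8, I/O yield, promote→Q0. Q0=[P4] Q1=[P1,P3] Q2=[]
t=15-16: P4@Q0 runs 1, rem=7, I/O yield, promote→Q0. Q0=[P4] Q1=[P1,P3] Q2=[]
t=16-17: P4@Q0 runs 1, rem=6, I/O yield, promote→Q0. Q0=[P4] Q1=[P1,P3] Q2=[]
t=17-18: P4@Q0 runs 1, rem=5, I/O yield, promote→Q0. Q0=[P4] Q1=[P1,P3] Q2=[]
t=18-19: P4@Q0 runs 1, rem=4, I/O yield, promote→Q0. Q0=[P4] Q1=[P1,P3] Q2=[]
t=19-20: P4@Q0 runs 1, rem=3, I/O yield, promote→Q0. Q0=[P4] Q1=[P1,P3] Q2=[]
t=20-21: P4@Q0 runs 1, rem=2, I/O yield, promote→Q0. Q0=[P4] Q1=[P1,P3] Q2=[]
t=21-22: P4@Q0 runs 1, rem=1, I/O yield, promote→Q0. Q0=[P4] Q1=[P1,P3] Q2=[]
t=22-23: P4@Q0 runs 1, rem=0, completes. Q0=[] Q1=[P1,P3] Q2=[]
t=23-25: P1@Q1 runs 2, rem=0, completes. Q0=[] Q1=[P3] Q2=[]
t=25-29: P3@Q1 runs 4, rem=2, quantum used, demote→Q2. Q0=[] Q1=[] Q2=[P3]
t=29-31: P3@Q2 runs 2, rem=0, completes. Q0=[] Q1=[] Q2=[]

Answer: P1(0-2) P2(2-4) P3(4-6) P4(6-7) P2(7-9) P4(9-10) P2(10-12) P4(12-13) P2(13-14) P4(14-15) P4(15-16) P4(16-17) P4(17-18) P4(18-19) P4(19-20) P4(20-21) P4(21-22) P4(22-23) P1(23-25) P3(25-29) P3(29-31)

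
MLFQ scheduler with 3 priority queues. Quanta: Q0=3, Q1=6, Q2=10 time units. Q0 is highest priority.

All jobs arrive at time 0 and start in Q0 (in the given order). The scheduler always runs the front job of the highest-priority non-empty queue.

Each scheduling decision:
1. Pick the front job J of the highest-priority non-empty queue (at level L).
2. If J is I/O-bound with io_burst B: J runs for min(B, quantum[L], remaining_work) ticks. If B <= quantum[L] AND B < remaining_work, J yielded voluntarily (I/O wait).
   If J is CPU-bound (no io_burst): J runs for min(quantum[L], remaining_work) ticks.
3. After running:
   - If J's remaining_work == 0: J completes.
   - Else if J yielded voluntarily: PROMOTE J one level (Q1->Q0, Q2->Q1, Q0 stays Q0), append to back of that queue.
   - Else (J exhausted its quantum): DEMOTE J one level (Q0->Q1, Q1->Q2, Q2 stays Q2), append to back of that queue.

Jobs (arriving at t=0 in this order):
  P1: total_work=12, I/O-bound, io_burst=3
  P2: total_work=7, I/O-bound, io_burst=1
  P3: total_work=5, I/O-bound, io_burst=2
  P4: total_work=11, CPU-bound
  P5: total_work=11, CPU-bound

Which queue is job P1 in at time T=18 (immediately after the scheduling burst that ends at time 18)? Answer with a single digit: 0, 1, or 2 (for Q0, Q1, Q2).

Answer: 0

Derivation:
t=0-3: P1@Q0 runs 3, rem=9, I/O yield, promote→Q0. Q0=[P2,P3,P4,P5,P1] Q1=[] Q2=[]
t=3-4: P2@Q0 runs 1, rem=6, I/O yield, promote→Q0. Q0=[P3,P4,P5,P1,P2] Q1=[] Q2=[]
t=4-6: P3@Q0 runs 2, rem=3, I/O yield, promote→Q0. Q0=[P4,P5,P1,P2,P3] Q1=[] Q2=[]
t=6-9: P4@Q0 runs 3, rem=8, quantum used, demote→Q1. Q0=[P5,P1,P2,P3] Q1=[P4] Q2=[]
t=9-12: P5@Q0 runs 3, rem=8, quantum used, demote→Q1. Q0=[P1,P2,P3] Q1=[P4,P5] Q2=[]
t=12-15: P1@Q0 runs 3, rem=6, I/O yield, promote→Q0. Q0=[P2,P3,P1] Q1=[P4,P5] Q2=[]
t=15-16: P2@Q0 runs 1, rem=5, I/O yield, promote→Q0. Q0=[P3,P1,P2] Q1=[P4,P5] Q2=[]
t=16-18: P3@Q0 runs 2, rem=1, I/O yield, promote→Q0. Q0=[P1,P2,P3] Q1=[P4,P5] Q2=[]
t=18-21: P1@Q0 runs 3, rem=3, I/O yield, promote→Q0. Q0=[P2,P3,P1] Q1=[P4,P5] Q2=[]
t=21-22: P2@Q0 runs 1, rem=4, I/O yield, promote→Q0. Q0=[P3,P1,P2] Q1=[P4,P5] Q2=[]
t=22-23: P3@Q0 runs 1, rem=0, completes. Q0=[P1,P2] Q1=[P4,P5] Q2=[]
t=23-26: P1@Q0 runs 3, rem=0, completes. Q0=[P2] Q1=[P4,P5] Q2=[]
t=26-27: P2@Q0 runs 1, rem=3, I/O yield, promote→Q0. Q0=[P2] Q1=[P4,P5] Q2=[]
t=27-28: P2@Q0 runs 1, rem=2, I/O yield, promote→Q0. Q0=[P2] Q1=[P4,P5] Q2=[]
t=28-29: P2@Q0 runs 1, rem=1, I/O yield, promote→Q0. Q0=[P2] Q1=[P4,P5] Q2=[]
t=29-30: P2@Q0 runs 1, rem=0, completes. Q0=[] Q1=[P4,P5] Q2=[]
t=30-36: P4@Q1 runs 6, rem=2, quantum used, demote→Q2. Q0=[] Q1=[P5] Q2=[P4]
t=36-42: P5@Q1 runs 6, rem=2, quantum used, demote→Q2. Q0=[] Q1=[] Q2=[P4,P5]
t=42-44: P4@Q2 runs 2, rem=0, completes. Q0=[] Q1=[] Q2=[P5]
t=44-46: P5@Q2 runs 2, rem=0, completes. Q0=[] Q1=[] Q2=[]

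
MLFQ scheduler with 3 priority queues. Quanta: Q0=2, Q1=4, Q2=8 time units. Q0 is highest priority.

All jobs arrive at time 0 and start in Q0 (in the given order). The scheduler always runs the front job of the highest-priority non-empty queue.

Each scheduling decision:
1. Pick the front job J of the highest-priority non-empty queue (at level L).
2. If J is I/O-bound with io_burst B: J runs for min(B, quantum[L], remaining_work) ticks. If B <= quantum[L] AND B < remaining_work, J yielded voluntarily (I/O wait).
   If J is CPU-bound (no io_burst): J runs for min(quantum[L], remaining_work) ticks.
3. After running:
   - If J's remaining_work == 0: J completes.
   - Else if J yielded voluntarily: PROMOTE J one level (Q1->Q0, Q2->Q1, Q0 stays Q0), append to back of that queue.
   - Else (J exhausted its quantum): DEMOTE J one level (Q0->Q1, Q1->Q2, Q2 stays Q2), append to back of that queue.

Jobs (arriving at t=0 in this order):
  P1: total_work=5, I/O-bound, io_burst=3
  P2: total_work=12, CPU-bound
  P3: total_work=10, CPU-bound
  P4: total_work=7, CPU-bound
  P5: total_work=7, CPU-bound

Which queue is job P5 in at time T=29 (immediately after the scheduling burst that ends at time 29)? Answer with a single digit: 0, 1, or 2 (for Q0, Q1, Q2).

Answer: 2

Derivation:
t=0-2: P1@Q0 runs 2, rem=3, quantum used, demote→Q1. Q0=[P2,P3,P4,P5] Q1=[P1] Q2=[]
t=2-4: P2@Q0 runs 2, rem=10, quantum used, demote→Q1. Q0=[P3,P4,P5] Q1=[P1,P2] Q2=[]
t=4-6: P3@Q0 runs 2, rem=8, quantum used, demote→Q1. Q0=[P4,P5] Q1=[P1,P2,P3] Q2=[]
t=6-8: P4@Q0 runs 2, rem=5, quantum used, demote→Q1. Q0=[P5] Q1=[P1,P2,P3,P4] Q2=[]
t=8-10: P5@Q0 runs 2, rem=5, quantum used, demote→Q1. Q0=[] Q1=[P1,P2,P3,P4,P5] Q2=[]
t=10-13: P1@Q1 runs 3, rem=0, completes. Q0=[] Q1=[P2,P3,P4,P5] Q2=[]
t=13-17: P2@Q1 runs 4, rem=6, quantum used, demote→Q2. Q0=[] Q1=[P3,P4,P5] Q2=[P2]
t=17-21: P3@Q1 runs 4, rem=4, quantum used, demote→Q2. Q0=[] Q1=[P4,P5] Q2=[P2,P3]
t=21-25: P4@Q1 runs 4, rem=1, quantum used, demote→Q2. Q0=[] Q1=[P5] Q2=[P2,P3,P4]
t=25-29: P5@Q1 runs 4, rem=1, quantum used, demote→Q2. Q0=[] Q1=[] Q2=[P2,P3,P4,P5]
t=29-35: P2@Q2 runs 6, rem=0, completes. Q0=[] Q1=[] Q2=[P3,P4,P5]
t=35-39: P3@Q2 runs 4, rem=0, completes. Q0=[] Q1=[] Q2=[P4,P5]
t=39-40: P4@Q2 runs 1, rem=0, completes. Q0=[] Q1=[] Q2=[P5]
t=40-41: P5@Q2 runs 1, rem=0, completes. Q0=[] Q1=[] Q2=[]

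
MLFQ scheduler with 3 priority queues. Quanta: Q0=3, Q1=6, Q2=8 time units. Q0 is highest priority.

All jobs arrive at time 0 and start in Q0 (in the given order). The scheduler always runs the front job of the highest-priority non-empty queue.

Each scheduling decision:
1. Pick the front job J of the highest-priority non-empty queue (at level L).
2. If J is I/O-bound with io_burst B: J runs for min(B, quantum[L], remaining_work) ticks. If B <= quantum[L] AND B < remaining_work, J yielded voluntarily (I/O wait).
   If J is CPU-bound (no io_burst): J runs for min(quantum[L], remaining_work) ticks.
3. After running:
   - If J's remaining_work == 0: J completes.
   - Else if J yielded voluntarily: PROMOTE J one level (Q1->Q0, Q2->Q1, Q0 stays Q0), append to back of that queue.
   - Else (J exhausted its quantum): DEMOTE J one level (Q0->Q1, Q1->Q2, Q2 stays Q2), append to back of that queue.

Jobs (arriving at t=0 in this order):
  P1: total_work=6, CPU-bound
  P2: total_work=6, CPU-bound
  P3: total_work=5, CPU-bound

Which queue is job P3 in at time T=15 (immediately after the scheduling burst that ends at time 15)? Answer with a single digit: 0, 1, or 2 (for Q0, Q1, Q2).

t=0-3: P1@Q0 runs 3, rem=3, quantum used, demote→Q1. Q0=[P2,P3] Q1=[P1] Q2=[]
t=3-6: P2@Q0 runs 3, rem=3, quantum used, demote→Q1. Q0=[P3] Q1=[P1,P2] Q2=[]
t=6-9: P3@Q0 runs 3, rem=2, quantum used, demote→Q1. Q0=[] Q1=[P1,P2,P3] Q2=[]
t=9-12: P1@Q1 runs 3, rem=0, completes. Q0=[] Q1=[P2,P3] Q2=[]
t=12-15: P2@Q1 runs 3, rem=0, completes. Q0=[] Q1=[P3] Q2=[]
t=15-17: P3@Q1 runs 2, rem=0, completes. Q0=[] Q1=[] Q2=[]

Answer: 1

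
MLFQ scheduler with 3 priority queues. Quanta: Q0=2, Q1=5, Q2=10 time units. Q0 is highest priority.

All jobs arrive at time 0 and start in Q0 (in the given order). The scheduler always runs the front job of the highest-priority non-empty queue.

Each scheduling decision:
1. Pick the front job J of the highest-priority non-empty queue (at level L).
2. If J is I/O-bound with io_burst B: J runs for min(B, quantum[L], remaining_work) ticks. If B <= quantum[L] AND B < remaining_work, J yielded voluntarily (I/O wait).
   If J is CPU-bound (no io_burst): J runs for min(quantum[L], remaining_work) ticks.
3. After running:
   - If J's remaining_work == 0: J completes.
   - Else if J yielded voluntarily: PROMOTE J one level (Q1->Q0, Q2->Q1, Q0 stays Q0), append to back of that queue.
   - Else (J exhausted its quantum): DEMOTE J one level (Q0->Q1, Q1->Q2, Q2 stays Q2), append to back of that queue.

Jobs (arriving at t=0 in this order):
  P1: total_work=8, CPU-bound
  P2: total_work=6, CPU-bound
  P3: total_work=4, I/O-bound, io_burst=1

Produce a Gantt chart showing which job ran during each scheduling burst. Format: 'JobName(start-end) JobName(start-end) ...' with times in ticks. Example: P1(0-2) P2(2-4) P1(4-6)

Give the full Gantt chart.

Answer: P1(0-2) P2(2-4) P3(4-5) P3(5-6) P3(6-7) P3(7-8) P1(8-13) P2(13-17) P1(17-18)

Derivation:
t=0-2: P1@Q0 runs 2, rem=6, quantum used, demote→Q1. Q0=[P2,P3] Q1=[P1] Q2=[]
t=2-4: P2@Q0 runs 2, rem=4, quantum used, demote→Q1. Q0=[P3] Q1=[P1,P2] Q2=[]
t=4-5: P3@Q0 runs 1, rem=3, I/O yield, promote→Q0. Q0=[P3] Q1=[P1,P2] Q2=[]
t=5-6: P3@Q0 runs 1, rem=2, I/O yield, promote→Q0. Q0=[P3] Q1=[P1,P2] Q2=[]
t=6-7: P3@Q0 runs 1, rem=1, I/O yield, promote→Q0. Q0=[P3] Q1=[P1,P2] Q2=[]
t=7-8: P3@Q0 runs 1, rem=0, completes. Q0=[] Q1=[P1,P2] Q2=[]
t=8-13: P1@Q1 runs 5, rem=1, quantum used, demote→Q2. Q0=[] Q1=[P2] Q2=[P1]
t=13-17: P2@Q1 runs 4, rem=0, completes. Q0=[] Q1=[] Q2=[P1]
t=17-18: P1@Q2 runs 1, rem=0, completes. Q0=[] Q1=[] Q2=[]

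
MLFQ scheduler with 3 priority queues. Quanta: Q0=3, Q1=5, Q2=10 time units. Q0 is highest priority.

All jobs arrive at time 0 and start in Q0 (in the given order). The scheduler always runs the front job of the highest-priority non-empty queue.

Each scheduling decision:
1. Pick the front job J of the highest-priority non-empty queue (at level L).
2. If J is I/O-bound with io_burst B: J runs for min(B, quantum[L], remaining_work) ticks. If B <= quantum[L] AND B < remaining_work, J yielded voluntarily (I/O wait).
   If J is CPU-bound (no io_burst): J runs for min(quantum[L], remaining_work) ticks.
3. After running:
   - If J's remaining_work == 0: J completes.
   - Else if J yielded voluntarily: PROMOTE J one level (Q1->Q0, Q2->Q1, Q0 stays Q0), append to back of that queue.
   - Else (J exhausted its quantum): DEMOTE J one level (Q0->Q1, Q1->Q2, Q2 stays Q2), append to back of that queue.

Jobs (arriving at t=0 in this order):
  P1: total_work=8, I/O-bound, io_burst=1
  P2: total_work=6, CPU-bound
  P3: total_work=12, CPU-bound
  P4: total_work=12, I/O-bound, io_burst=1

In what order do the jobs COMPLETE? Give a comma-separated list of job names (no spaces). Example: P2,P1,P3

Answer: P1,P4,P2,P3

Derivation:
t=0-1: P1@Q0 runs 1, rem=7, I/O yield, promote→Q0. Q0=[P2,P3,P4,P1] Q1=[] Q2=[]
t=1-4: P2@Q0 runs 3, rem=3, quantum used, demote→Q1. Q0=[P3,P4,P1] Q1=[P2] Q2=[]
t=4-7: P3@Q0 runs 3, rem=9, quantum used, demote→Q1. Q0=[P4,P1] Q1=[P2,P3] Q2=[]
t=7-8: P4@Q0 runs 1, rem=11, I/O yield, promote→Q0. Q0=[P1,P4] Q1=[P2,P3] Q2=[]
t=8-9: P1@Q0 runs 1, rem=6, I/O yield, promote→Q0. Q0=[P4,P1] Q1=[P2,P3] Q2=[]
t=9-10: P4@Q0 runs 1, rem=10, I/O yield, promote→Q0. Q0=[P1,P4] Q1=[P2,P3] Q2=[]
t=10-11: P1@Q0 runs 1, rem=5, I/O yield, promote→Q0. Q0=[P4,P1] Q1=[P2,P3] Q2=[]
t=11-12: P4@Q0 runs 1, rem=9, I/O yield, promote→Q0. Q0=[P1,P4] Q1=[P2,P3] Q2=[]
t=12-13: P1@Q0 runs 1, rem=4, I/O yield, promote→Q0. Q0=[P4,P1] Q1=[P2,P3] Q2=[]
t=13-14: P4@Q0 runs 1, rem=8, I/O yield, promote→Q0. Q0=[P1,P4] Q1=[P2,P3] Q2=[]
t=14-15: P1@Q0 runs 1, rem=3, I/O yield, promote→Q0. Q0=[P4,P1] Q1=[P2,P3] Q2=[]
t=15-16: P4@Q0 runs 1, rem=7, I/O yield, promote→Q0. Q0=[P1,P4] Q1=[P2,P3] Q2=[]
t=16-17: P1@Q0 runs 1, rem=2, I/O yield, promote→Q0. Q0=[P4,P1] Q1=[P2,P3] Q2=[]
t=17-18: P4@Q0 runs 1, rem=6, I/O yield, promote→Q0. Q0=[P1,P4] Q1=[P2,P3] Q2=[]
t=18-19: P1@Q0 runs 1, rem=1, I/O yield, promote→Q0. Q0=[P4,P1] Q1=[P2,P3] Q2=[]
t=19-20: P4@Q0 runs 1, rem=5, I/O yield, promote→Q0. Q0=[P1,P4] Q1=[P2,P3] Q2=[]
t=20-21: P1@Q0 runs 1, rem=0, completes. Q0=[P4] Q1=[P2,P3] Q2=[]
t=21-22: P4@Q0 runs 1, rem=4, I/O yield, promote→Q0. Q0=[P4] Q1=[P2,P3] Q2=[]
t=22-23: P4@Q0 runs 1, rem=3, I/O yield, promote→Q0. Q0=[P4] Q1=[P2,P3] Q2=[]
t=23-24: P4@Q0 runs 1, rem=2, I/O yield, promote→Q0. Q0=[P4] Q1=[P2,P3] Q2=[]
t=24-25: P4@Q0 runs 1, rem=1, I/O yield, promote→Q0. Q0=[P4] Q1=[P2,P3] Q2=[]
t=25-26: P4@Q0 runs 1, rem=0, completes. Q0=[] Q1=[P2,P3] Q2=[]
t=26-29: P2@Q1 runs 3, rem=0, completes. Q0=[] Q1=[P3] Q2=[]
t=29-34: P3@Q1 runs 5, rem=4, quantum used, demote→Q2. Q0=[] Q1=[] Q2=[P3]
t=34-38: P3@Q2 runs 4, rem=0, completes. Q0=[] Q1=[] Q2=[]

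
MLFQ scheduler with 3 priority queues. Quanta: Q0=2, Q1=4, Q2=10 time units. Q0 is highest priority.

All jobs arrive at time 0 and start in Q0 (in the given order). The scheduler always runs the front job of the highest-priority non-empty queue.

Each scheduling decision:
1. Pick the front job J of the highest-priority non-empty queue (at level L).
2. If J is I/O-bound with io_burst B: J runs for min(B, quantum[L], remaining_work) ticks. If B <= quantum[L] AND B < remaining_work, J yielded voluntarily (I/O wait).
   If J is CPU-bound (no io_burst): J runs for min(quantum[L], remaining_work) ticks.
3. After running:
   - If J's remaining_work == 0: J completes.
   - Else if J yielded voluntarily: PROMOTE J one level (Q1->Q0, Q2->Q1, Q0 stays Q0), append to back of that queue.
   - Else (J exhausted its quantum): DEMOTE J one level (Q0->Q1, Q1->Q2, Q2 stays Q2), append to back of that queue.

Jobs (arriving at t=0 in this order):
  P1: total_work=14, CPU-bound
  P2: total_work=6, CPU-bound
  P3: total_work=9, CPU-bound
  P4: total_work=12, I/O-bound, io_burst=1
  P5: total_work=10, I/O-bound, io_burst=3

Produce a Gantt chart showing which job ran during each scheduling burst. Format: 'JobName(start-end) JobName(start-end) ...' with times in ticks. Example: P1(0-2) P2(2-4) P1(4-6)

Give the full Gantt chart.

Answer: P1(0-2) P2(2-4) P3(4-6) P4(6-7) P5(7-9) P4(9-10) P4(10-11) P4(11-12) P4(12-13) P4(13-14) P4(14-15) P4(15-16) P4(16-17) P4(17-18) P4(18-19) P4(19-20) P1(20-24) P2(24-28) P3(28-32) P5(32-35) P5(35-37) P5(37-40) P1(40-48) P3(48-51)

Derivation:
t=0-2: P1@Q0 runs 2, rem=12, quantum used, demote→Q1. Q0=[P2,P3,P4,P5] Q1=[P1] Q2=[]
t=2-4: P2@Q0 runs 2, rem=4, quantum used, demote→Q1. Q0=[P3,P4,P5] Q1=[P1,P2] Q2=[]
t=4-6: P3@Q0 runs 2, rem=7, quantum used, demote→Q1. Q0=[P4,P5] Q1=[P1,P2,P3] Q2=[]
t=6-7: P4@Q0 runs 1, rem=11, I/O yield, promote→Q0. Q0=[P5,P4] Q1=[P1,P2,P3] Q2=[]
t=7-9: P5@Q0 runs 2, rem=8, quantum used, demote→Q1. Q0=[P4] Q1=[P1,P2,P3,P5] Q2=[]
t=9-10: P4@Q0 runs 1, rem=10, I/O yield, promote→Q0. Q0=[P4] Q1=[P1,P2,P3,P5] Q2=[]
t=10-11: P4@Q0 runs 1, rem=9, I/O yield, promote→Q0. Q0=[P4] Q1=[P1,P2,P3,P5] Q2=[]
t=11-12: P4@Q0 runs 1, rem=8, I/O yield, promote→Q0. Q0=[P4] Q1=[P1,P2,P3,P5] Q2=[]
t=12-13: P4@Q0 runs 1, rem=7, I/O yield, promote→Q0. Q0=[P4] Q1=[P1,P2,P3,P5] Q2=[]
t=13-14: P4@Q0 runs 1, rem=6, I/O yield, promote→Q0. Q0=[P4] Q1=[P1,P2,P3,P5] Q2=[]
t=14-15: P4@Q0 runs 1, rem=5, I/O yield, promote→Q0. Q0=[P4] Q1=[P1,P2,P3,P5] Q2=[]
t=15-16: P4@Q0 runs 1, rem=4, I/O yield, promote→Q0. Q0=[P4] Q1=[P1,P2,P3,P5] Q2=[]
t=16-17: P4@Q0 runs 1, rem=3, I/O yield, promote→Q0. Q0=[P4] Q1=[P1,P2,P3,P5] Q2=[]
t=17-18: P4@Q0 runs 1, rem=2, I/O yield, promote→Q0. Q0=[P4] Q1=[P1,P2,P3,P5] Q2=[]
t=18-19: P4@Q0 runs 1, rem=1, I/O yield, promote→Q0. Q0=[P4] Q1=[P1,P2,P3,P5] Q2=[]
t=19-20: P4@Q0 runs 1, rem=0, completes. Q0=[] Q1=[P1,P2,P3,P5] Q2=[]
t=20-24: P1@Q1 runs 4, rem=8, quantum used, demote→Q2. Q0=[] Q1=[P2,P3,P5] Q2=[P1]
t=24-28: P2@Q1 runs 4, rem=0, completes. Q0=[] Q1=[P3,P5] Q2=[P1]
t=28-32: P3@Q1 runs 4, rem=3, quantum used, demote→Q2. Q0=[] Q1=[P5] Q2=[P1,P3]
t=32-35: P5@Q1 runs 3, rem=5, I/O yield, promote→Q0. Q0=[P5] Q1=[] Q2=[P1,P3]
t=35-37: P5@Q0 runs 2, rem=3, quantum used, demote→Q1. Q0=[] Q1=[P5] Q2=[P1,P3]
t=37-40: P5@Q1 runs 3, rem=0, completes. Q0=[] Q1=[] Q2=[P1,P3]
t=40-48: P1@Q2 runs 8, rem=0, completes. Q0=[] Q1=[] Q2=[P3]
t=48-51: P3@Q2 runs 3, rem=0, completes. Q0=[] Q1=[] Q2=[]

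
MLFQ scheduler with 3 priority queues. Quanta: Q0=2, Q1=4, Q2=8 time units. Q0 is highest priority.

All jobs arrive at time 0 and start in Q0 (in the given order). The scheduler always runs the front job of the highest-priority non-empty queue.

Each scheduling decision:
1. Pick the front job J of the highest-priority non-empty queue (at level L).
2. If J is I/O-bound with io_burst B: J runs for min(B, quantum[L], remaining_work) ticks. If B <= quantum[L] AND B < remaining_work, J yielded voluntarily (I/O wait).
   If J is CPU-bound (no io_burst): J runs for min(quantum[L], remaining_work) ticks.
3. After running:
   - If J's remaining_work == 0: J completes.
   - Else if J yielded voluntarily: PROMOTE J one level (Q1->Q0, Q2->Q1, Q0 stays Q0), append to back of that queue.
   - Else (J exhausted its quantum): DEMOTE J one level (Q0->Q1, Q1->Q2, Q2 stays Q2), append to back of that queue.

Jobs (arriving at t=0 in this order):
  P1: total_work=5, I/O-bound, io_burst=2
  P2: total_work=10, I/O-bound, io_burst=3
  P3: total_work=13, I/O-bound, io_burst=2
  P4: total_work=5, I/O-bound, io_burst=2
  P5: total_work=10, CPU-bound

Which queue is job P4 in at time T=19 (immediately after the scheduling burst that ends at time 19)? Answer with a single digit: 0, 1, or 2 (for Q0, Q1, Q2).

Answer: 0

Derivation:
t=0-2: P1@Q0 runs 2, rem=3, I/O yield, promote→Q0. Q0=[P2,P3,P4,P5,P1] Q1=[] Q2=[]
t=2-4: P2@Q0 runs 2, rem=8, quantum used, demote→Q1. Q0=[P3,P4,P5,P1] Q1=[P2] Q2=[]
t=4-6: P3@Q0 runs 2, rem=11, I/O yield, promote→Q0. Q0=[P4,P5,P1,P3] Q1=[P2] Q2=[]
t=6-8: P4@Q0 runs 2, rem=3, I/O yield, promote→Q0. Q0=[P5,P1,P3,P4] Q1=[P2] Q2=[]
t=8-10: P5@Q0 runs 2, rem=8, quantum used, demote→Q1. Q0=[P1,P3,P4] Q1=[P2,P5] Q2=[]
t=10-12: P1@Q0 runs 2, rem=1, I/O yield, promote→Q0. Q0=[P3,P4,P1] Q1=[P2,P5] Q2=[]
t=12-14: P3@Q0 runs 2, rem=9, I/O yield, promote→Q0. Q0=[P4,P1,P3] Q1=[P2,P5] Q2=[]
t=14-16: P4@Q0 runs 2, rem=1, I/O yield, promote→Q0. Q0=[P1,P3,P4] Q1=[P2,P5] Q2=[]
t=16-17: P1@Q0 runs 1, rem=0, completes. Q0=[P3,P4] Q1=[P2,P5] Q2=[]
t=17-19: P3@Q0 runs 2, rem=7, I/O yield, promote→Q0. Q0=[P4,P3] Q1=[P2,P5] Q2=[]
t=19-20: P4@Q0 runs 1, rem=0, completes. Q0=[P3] Q1=[P2,P5] Q2=[]
t=20-22: P3@Q0 runs 2, rem=5, I/O yield, promote→Q0. Q0=[P3] Q1=[P2,P5] Q2=[]
t=22-24: P3@Q0 runs 2, rem=3, I/O yield, promote→Q0. Q0=[P3] Q1=[P2,P5] Q2=[]
t=24-26: P3@Q0 runs 2, rem=1, I/O yield, promote→Q0. Q0=[P3] Q1=[P2,P5] Q2=[]
t=26-27: P3@Q0 runs 1, rem=0, completes. Q0=[] Q1=[P2,P5] Q2=[]
t=27-30: P2@Q1 runs 3, rem=5, I/O yield, promote→Q0. Q0=[P2] Q1=[P5] Q2=[]
t=30-32: P2@Q0 runs 2, rem=3, quantum used, demote→Q1. Q0=[] Q1=[P5,P2] Q2=[]
t=32-36: P5@Q1 runs 4, rem=4, quantum used, demote→Q2. Q0=[] Q1=[P2] Q2=[P5]
t=36-39: P2@Q1 runs 3, rem=0, completes. Q0=[] Q1=[] Q2=[P5]
t=39-43: P5@Q2 runs 4, rem=0, completes. Q0=[] Q1=[] Q2=[]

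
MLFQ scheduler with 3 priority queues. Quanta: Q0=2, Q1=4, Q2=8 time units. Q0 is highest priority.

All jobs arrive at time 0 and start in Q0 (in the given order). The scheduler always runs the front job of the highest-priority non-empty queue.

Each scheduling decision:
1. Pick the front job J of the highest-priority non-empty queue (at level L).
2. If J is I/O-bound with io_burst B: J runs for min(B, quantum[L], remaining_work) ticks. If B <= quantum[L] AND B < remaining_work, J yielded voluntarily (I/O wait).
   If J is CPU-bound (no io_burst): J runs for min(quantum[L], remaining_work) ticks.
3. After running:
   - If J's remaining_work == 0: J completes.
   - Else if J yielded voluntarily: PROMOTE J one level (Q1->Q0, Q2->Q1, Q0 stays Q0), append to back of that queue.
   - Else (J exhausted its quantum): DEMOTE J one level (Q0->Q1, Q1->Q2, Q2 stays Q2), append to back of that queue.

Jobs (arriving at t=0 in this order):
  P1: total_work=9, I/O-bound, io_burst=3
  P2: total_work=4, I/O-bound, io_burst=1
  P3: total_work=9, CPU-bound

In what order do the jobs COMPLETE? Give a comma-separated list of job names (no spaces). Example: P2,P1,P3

Answer: P2,P1,P3

Derivation:
t=0-2: P1@Q0 runs 2, rem=7, quantum used, demote→Q1. Q0=[P2,P3] Q1=[P1] Q2=[]
t=2-3: P2@Q0 runs 1, rem=3, I/O yield, promote→Q0. Q0=[P3,P2] Q1=[P1] Q2=[]
t=3-5: P3@Q0 runs 2, rem=7, quantum used, demote→Q1. Q0=[P2] Q1=[P1,P3] Q2=[]
t=5-6: P2@Q0 runs 1, rem=2, I/O yield, promote→Q0. Q0=[P2] Q1=[P1,P3] Q2=[]
t=6-7: P2@Q0 runs 1, rem=1, I/O yield, promote→Q0. Q0=[P2] Q1=[P1,P3] Q2=[]
t=7-8: P2@Q0 runs 1, rem=0, completes. Q0=[] Q1=[P1,P3] Q2=[]
t=8-11: P1@Q1 runs 3, rem=4, I/O yield, promote→Q0. Q0=[P1] Q1=[P3] Q2=[]
t=11-13: P1@Q0 runs 2, rem=2, quantum used, demote→Q1. Q0=[] Q1=[P3,P1] Q2=[]
t=13-17: P3@Q1 runs 4, rem=3, quantum used, demote→Q2. Q0=[] Q1=[P1] Q2=[P3]
t=17-19: P1@Q1 runs 2, rem=0, completes. Q0=[] Q1=[] Q2=[P3]
t=19-22: P3@Q2 runs 3, rem=0, completes. Q0=[] Q1=[] Q2=[]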